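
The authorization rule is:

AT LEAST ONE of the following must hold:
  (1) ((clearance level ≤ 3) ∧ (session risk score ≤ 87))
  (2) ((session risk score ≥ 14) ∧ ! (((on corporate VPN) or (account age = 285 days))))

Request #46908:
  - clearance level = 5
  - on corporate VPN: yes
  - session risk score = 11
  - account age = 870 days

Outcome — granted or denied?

Denied

Atomic conditions:
  clearance level ≤ 3: 5 ≤ 3 is false
  session risk score ≤ 87: 11 ≤ 87 is true
  session risk score ≥ 14: 11 ≥ 14 is false
  on corporate VPN: yes → true
  account age = 285 days: 870 == 285 is false
Combine:
[1] false AND true = false
[2.2.1] true OR false = true
[2.2] NOT true = false
[2] false AND false = false
[root] false OR false = false
Overall: false → denied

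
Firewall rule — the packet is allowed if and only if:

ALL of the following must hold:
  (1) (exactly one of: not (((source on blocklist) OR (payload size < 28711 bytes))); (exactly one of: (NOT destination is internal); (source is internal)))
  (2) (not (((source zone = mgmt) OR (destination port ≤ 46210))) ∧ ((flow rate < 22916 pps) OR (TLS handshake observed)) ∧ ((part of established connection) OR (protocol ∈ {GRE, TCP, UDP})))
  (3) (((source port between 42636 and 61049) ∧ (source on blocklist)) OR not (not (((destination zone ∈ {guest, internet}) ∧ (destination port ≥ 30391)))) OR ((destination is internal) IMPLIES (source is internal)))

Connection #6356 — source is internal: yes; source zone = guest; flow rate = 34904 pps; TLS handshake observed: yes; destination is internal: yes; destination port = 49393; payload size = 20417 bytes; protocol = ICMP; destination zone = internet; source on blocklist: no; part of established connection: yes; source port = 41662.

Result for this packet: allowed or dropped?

Atomic conditions:
  source on blocklist: no → false
  payload size < 28711 bytes: 20417 < 28711 is true
  NOT destination is internal: yes → false
  source is internal: yes → true
  source zone = mgmt: guest == mgmt is false
  destination port ≤ 46210: 49393 ≤ 46210 is false
  flow rate < 22916 pps: 34904 < 22916 is false
  TLS handshake observed: yes → true
  part of established connection: yes → true
  protocol ∈ {GRE, TCP, UDP}: ICMP is not in the set → false
  source port between 42636 and 61049: 41662 in [42636, 61049] is false
  destination zone ∈ {guest, internet}: internet is in the set → true
  destination port ≥ 30391: 49393 ≥ 30391 is true
  destination is internal: yes → true
Combine:
[1.1.1] false OR true = true
[1.1] NOT true = false
[1.2] exactly-one(false, true) = true
[1] exactly-one(false, true) = true
[2.1.1] false OR false = false
[2.1] NOT false = true
[2.2] false OR true = true
[2.3] true OR false = true
[2] true AND true AND true = true
[3.1] false AND false = false
[3.2.1.1] true AND true = true
[3.2.1] NOT true = false
[3.2] NOT false = true
[3.3] true → true = true
[3] false OR true OR true = true
[root] true AND true AND true = true
Overall: true → allowed

Allowed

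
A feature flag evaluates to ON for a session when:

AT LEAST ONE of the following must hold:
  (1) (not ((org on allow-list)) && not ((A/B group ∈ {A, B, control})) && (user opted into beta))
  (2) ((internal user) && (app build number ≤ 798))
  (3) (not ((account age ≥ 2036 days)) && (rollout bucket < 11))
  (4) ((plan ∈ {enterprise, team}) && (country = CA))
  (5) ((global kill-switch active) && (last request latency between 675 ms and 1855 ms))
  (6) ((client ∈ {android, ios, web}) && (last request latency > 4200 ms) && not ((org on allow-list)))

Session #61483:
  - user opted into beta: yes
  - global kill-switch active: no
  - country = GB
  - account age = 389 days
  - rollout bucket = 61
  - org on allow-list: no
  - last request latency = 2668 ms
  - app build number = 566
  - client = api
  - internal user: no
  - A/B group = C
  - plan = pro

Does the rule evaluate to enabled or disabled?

Enabled

Atomic conditions:
  org on allow-list: no → false
  A/B group ∈ {A, B, control}: C is not in the set → false
  user opted into beta: yes → true
  internal user: no → false
  app build number ≤ 798: 566 ≤ 798 is true
  account age ≥ 2036 days: 389 ≥ 2036 is false
  rollout bucket < 11: 61 < 11 is false
  plan ∈ {enterprise, team}: pro is not in the set → false
  country = CA: GB == CA is false
  global kill-switch active: no → false
  last request latency between 675 ms and 1855 ms: 2668 in [675, 1855] is false
  client ∈ {android, ios, web}: api is not in the set → false
  last request latency > 4200 ms: 2668 > 4200 is false
Combine:
[1.1] NOT false = true
[1.2] NOT false = true
[1] true AND true AND true = true
[2] false AND true = false
[3.1] NOT false = true
[3] true AND false = false
[4] false AND false = false
[5] false AND false = false
[6.3] NOT false = true
[6] false AND false AND true = false
[root] true OR false OR false OR false OR false OR false = true
Overall: true → enabled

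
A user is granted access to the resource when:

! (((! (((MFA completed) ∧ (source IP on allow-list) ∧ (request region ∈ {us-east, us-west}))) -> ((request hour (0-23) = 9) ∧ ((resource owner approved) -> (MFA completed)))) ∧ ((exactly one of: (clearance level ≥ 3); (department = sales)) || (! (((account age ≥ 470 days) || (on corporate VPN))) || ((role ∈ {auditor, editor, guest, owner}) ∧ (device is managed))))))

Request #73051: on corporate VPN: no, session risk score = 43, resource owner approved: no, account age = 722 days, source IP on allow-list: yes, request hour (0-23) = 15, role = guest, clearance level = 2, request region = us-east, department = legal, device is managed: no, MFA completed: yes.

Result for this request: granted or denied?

Granted

Atomic conditions:
  MFA completed: yes → true
  source IP on allow-list: yes → true
  request region ∈ {us-east, us-west}: us-east is in the set → true
  request hour (0-23) = 9: 15 == 9 is false
  resource owner approved: no → false
  clearance level ≥ 3: 2 ≥ 3 is false
  department = sales: legal == sales is false
  account age ≥ 470 days: 722 ≥ 470 is true
  on corporate VPN: no → false
  role ∈ {auditor, editor, guest, owner}: guest is in the set → true
  device is managed: no → false
Combine:
[1.1.1.1] true AND true AND true = true
[1.1.1] NOT true = false
[1.1.2.2] false → true (antecedent false ⇒ implication holds) = true
[1.1.2] false AND true = false
[1.1] false → false (antecedent false ⇒ implication holds) = true
[1.2.1] exactly-one(false, false) = false
[1.2.2.1.1] true OR false = true
[1.2.2.1] NOT true = false
[1.2.2.2] true AND false = false
[1.2.2] false OR false = false
[1.2] false OR false = false
[1] true AND false = false
[root] NOT false = true
Overall: true → granted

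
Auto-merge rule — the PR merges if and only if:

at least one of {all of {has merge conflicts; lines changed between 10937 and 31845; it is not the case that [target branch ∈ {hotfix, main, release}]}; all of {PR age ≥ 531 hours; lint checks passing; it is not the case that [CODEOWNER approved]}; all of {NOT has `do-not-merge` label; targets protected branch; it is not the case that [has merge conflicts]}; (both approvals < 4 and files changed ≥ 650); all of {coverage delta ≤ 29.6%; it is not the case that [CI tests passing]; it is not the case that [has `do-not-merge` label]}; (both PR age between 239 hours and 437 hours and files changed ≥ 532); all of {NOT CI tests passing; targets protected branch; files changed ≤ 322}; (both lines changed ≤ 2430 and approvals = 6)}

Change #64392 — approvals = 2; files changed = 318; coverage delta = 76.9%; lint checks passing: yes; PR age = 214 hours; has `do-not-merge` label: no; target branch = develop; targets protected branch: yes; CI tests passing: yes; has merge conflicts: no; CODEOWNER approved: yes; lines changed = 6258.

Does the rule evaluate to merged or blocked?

Atomic conditions:
  has merge conflicts: no → false
  lines changed between 10937 and 31845: 6258 in [10937, 31845] is false
  target branch ∈ {hotfix, main, release}: develop is not in the set → false
  PR age ≥ 531 hours: 214 ≥ 531 is false
  lint checks passing: yes → true
  CODEOWNER approved: yes → true
  NOT has `do-not-merge` label: no → true
  targets protected branch: yes → true
  approvals < 4: 2 < 4 is true
  files changed ≥ 650: 318 ≥ 650 is false
  coverage delta ≤ 29.6%: 76.9 ≤ 29.6 is false
  CI tests passing: yes → true
  has `do-not-merge` label: no → false
  PR age between 239 hours and 437 hours: 214 in [239, 437] is false
  files changed ≥ 532: 318 ≥ 532 is false
  NOT CI tests passing: yes → false
  files changed ≤ 322: 318 ≤ 322 is true
  lines changed ≤ 2430: 6258 ≤ 2430 is false
  approvals = 6: 2 == 6 is false
Combine:
[1.3] NOT false = true
[1] false AND false AND true = false
[2.3] NOT true = false
[2] false AND true AND false = false
[3.3] NOT false = true
[3] true AND true AND true = true
[4] true AND false = false
[5.2] NOT true = false
[5.3] NOT false = true
[5] false AND false AND true = false
[6] false AND false = false
[7] false AND true AND true = false
[8] false AND false = false
[root] false OR false OR true OR false OR false OR false OR false OR false = true
Overall: true → merged

Merged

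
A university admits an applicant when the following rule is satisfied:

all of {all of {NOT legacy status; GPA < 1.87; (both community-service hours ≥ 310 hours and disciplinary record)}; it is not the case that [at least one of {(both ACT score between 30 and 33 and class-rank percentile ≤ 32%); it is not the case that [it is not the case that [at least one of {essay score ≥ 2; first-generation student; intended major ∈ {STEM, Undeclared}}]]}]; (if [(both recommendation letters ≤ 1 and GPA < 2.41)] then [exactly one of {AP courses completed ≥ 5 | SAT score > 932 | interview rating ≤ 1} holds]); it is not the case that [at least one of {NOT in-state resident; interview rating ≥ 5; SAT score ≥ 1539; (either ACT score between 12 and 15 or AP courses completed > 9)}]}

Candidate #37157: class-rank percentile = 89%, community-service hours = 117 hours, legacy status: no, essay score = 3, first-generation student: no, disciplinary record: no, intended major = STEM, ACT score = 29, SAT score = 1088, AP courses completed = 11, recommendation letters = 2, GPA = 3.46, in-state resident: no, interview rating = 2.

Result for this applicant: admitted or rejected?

Atomic conditions:
  NOT legacy status: no → true
  GPA < 1.87: 3.46 < 1.87 is false
  community-service hours ≥ 310 hours: 117 ≥ 310 is false
  disciplinary record: no → false
  ACT score between 30 and 33: 29 in [30, 33] is false
  class-rank percentile ≤ 32%: 89 ≤ 32 is false
  essay score ≥ 2: 3 ≥ 2 is true
  first-generation student: no → false
  intended major ∈ {STEM, Undeclared}: STEM is in the set → true
  recommendation letters ≤ 1: 2 ≤ 1 is false
  GPA < 2.41: 3.46 < 2.41 is false
  AP courses completed ≥ 5: 11 ≥ 5 is true
  SAT score > 932: 1088 > 932 is true
  interview rating ≤ 1: 2 ≤ 1 is false
  NOT in-state resident: no → true
  interview rating ≥ 5: 2 ≥ 5 is false
  SAT score ≥ 1539: 1088 ≥ 1539 is false
  ACT score between 12 and 15: 29 in [12, 15] is false
  AP courses completed > 9: 11 > 9 is true
Combine:
[1.3] false AND false = false
[1] true AND false AND false = false
[2.1.1] false AND false = false
[2.1.2.1.1] true OR false OR true = true
[2.1.2.1] NOT true = false
[2.1.2] NOT false = true
[2.1] false OR true = true
[2] NOT true = false
[3.1] false AND false = false
[3.2] exactly-one(true, true, false) = false
[3] false → false (antecedent false ⇒ implication holds) = true
[4.1.4] false OR true = true
[4.1] true OR false OR false OR true = true
[4] NOT true = false
[root] false AND false AND true AND false = false
Overall: false → rejected

Rejected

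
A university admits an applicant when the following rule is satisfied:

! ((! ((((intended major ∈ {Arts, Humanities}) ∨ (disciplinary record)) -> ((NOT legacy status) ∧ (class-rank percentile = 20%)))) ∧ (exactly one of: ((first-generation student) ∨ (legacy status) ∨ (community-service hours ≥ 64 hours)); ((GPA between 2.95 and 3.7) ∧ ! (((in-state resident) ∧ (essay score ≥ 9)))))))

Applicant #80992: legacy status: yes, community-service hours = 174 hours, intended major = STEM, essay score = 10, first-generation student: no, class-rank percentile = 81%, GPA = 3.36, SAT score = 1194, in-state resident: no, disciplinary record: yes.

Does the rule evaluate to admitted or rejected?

Atomic conditions:
  intended major ∈ {Arts, Humanities}: STEM is not in the set → false
  disciplinary record: yes → true
  NOT legacy status: yes → false
  class-rank percentile = 20%: 81 == 20 is false
  first-generation student: no → false
  legacy status: yes → true
  community-service hours ≥ 64 hours: 174 ≥ 64 is true
  GPA between 2.95 and 3.7: 3.36 in [2.95, 3.7] is true
  in-state resident: no → false
  essay score ≥ 9: 10 ≥ 9 is true
Combine:
[1.1.1.1] false OR true = true
[1.1.1.2] false AND false = false
[1.1.1] true → false = false
[1.1] NOT false = true
[1.2.1] false OR true OR true = true
[1.2.2.2.1] false AND true = false
[1.2.2.2] NOT false = true
[1.2.2] true AND true = true
[1.2] exactly-one(true, true) = false
[1] true AND false = false
[root] NOT false = true
Overall: true → admitted

Admitted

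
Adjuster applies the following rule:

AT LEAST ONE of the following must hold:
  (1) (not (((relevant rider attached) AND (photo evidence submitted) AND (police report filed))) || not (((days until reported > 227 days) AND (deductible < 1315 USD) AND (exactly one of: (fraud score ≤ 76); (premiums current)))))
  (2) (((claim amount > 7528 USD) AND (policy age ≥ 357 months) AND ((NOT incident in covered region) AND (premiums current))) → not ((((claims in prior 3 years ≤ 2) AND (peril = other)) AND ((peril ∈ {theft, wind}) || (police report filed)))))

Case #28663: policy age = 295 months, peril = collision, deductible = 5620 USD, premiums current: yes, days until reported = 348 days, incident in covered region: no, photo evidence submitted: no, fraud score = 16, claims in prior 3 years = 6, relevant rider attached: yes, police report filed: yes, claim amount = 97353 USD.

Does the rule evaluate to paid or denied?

Atomic conditions:
  relevant rider attached: yes → true
  photo evidence submitted: no → false
  police report filed: yes → true
  days until reported > 227 days: 348 > 227 is true
  deductible < 1315 USD: 5620 < 1315 is false
  fraud score ≤ 76: 16 ≤ 76 is true
  premiums current: yes → true
  claim amount > 7528 USD: 97353 > 7528 is true
  policy age ≥ 357 months: 295 ≥ 357 is false
  NOT incident in covered region: no → true
  claims in prior 3 years ≤ 2: 6 ≤ 2 is false
  peril = other: collision == other is false
  peril ∈ {theft, wind}: collision is not in the set → false
Combine:
[1.1.1] true AND false AND true = false
[1.1] NOT false = true
[1.2.1.3] exactly-one(true, true) = false
[1.2.1] true AND false AND false = false
[1.2] NOT false = true
[1] true OR true = true
[2.1.3] true AND true = true
[2.1] true AND false AND true = false
[2.2.1.1] false AND false = false
[2.2.1.2] false OR true = true
[2.2.1] false AND true = false
[2.2] NOT false = true
[2] false → true (antecedent false ⇒ implication holds) = true
[root] true OR true = true
Overall: true → paid

Paid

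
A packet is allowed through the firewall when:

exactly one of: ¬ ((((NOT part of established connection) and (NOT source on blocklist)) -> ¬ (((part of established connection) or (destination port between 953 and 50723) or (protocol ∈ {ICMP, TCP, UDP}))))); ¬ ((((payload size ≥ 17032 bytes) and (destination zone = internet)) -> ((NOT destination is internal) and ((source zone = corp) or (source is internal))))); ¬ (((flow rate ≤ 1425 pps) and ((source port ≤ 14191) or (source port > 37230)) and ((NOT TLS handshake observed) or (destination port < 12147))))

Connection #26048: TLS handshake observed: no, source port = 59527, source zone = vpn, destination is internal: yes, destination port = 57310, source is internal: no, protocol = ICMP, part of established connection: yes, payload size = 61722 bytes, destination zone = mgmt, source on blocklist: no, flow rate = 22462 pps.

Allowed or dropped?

Atomic conditions:
  NOT part of established connection: yes → false
  NOT source on blocklist: no → true
  part of established connection: yes → true
  destination port between 953 and 50723: 57310 in [953, 50723] is false
  protocol ∈ {ICMP, TCP, UDP}: ICMP is in the set → true
  payload size ≥ 17032 bytes: 61722 ≥ 17032 is true
  destination zone = internet: mgmt == internet is false
  NOT destination is internal: yes → false
  source zone = corp: vpn == corp is false
  source is internal: no → false
  flow rate ≤ 1425 pps: 22462 ≤ 1425 is false
  source port ≤ 14191: 59527 ≤ 14191 is false
  source port > 37230: 59527 > 37230 is true
  NOT TLS handshake observed: no → true
  destination port < 12147: 57310 < 12147 is false
Combine:
[1.1.1] false AND true = false
[1.1.2.1] true OR false OR true = true
[1.1.2] NOT true = false
[1.1] false → false (antecedent false ⇒ implication holds) = true
[1] NOT true = false
[2.1.1] true AND false = false
[2.1.2.2] false OR false = false
[2.1.2] false AND false = false
[2.1] false → false (antecedent false ⇒ implication holds) = true
[2] NOT true = false
[3.1.2] false OR true = true
[3.1.3] true OR false = true
[3.1] false AND true AND true = false
[3] NOT false = true
[root] exactly-one(false, false, true) = true
Overall: true → allowed

Allowed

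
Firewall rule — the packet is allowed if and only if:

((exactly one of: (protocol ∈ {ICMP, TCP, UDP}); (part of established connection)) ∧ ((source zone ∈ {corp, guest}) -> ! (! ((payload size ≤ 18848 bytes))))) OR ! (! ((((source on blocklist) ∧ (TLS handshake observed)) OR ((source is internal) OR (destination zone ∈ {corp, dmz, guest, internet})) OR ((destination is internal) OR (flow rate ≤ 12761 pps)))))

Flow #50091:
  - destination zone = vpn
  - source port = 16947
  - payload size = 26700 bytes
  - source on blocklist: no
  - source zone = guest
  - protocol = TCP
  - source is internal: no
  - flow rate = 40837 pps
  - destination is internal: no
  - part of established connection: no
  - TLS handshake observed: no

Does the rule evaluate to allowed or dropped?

Atomic conditions:
  protocol ∈ {ICMP, TCP, UDP}: TCP is in the set → true
  part of established connection: no → false
  source zone ∈ {corp, guest}: guest is in the set → true
  payload size ≤ 18848 bytes: 26700 ≤ 18848 is false
  source on blocklist: no → false
  TLS handshake observed: no → false
  source is internal: no → false
  destination zone ∈ {corp, dmz, guest, internet}: vpn is not in the set → false
  destination is internal: no → false
  flow rate ≤ 12761 pps: 40837 ≤ 12761 is false
Combine:
[1.1] exactly-one(true, false) = true
[1.2.2.1] NOT false = true
[1.2.2] NOT true = false
[1.2] true → false = false
[1] true AND false = false
[2.1.1.1] false AND false = false
[2.1.1.2] false OR false = false
[2.1.1.3] false OR false = false
[2.1.1] false OR false OR false = false
[2.1] NOT false = true
[2] NOT true = false
[root] false OR false = false
Overall: false → dropped

Dropped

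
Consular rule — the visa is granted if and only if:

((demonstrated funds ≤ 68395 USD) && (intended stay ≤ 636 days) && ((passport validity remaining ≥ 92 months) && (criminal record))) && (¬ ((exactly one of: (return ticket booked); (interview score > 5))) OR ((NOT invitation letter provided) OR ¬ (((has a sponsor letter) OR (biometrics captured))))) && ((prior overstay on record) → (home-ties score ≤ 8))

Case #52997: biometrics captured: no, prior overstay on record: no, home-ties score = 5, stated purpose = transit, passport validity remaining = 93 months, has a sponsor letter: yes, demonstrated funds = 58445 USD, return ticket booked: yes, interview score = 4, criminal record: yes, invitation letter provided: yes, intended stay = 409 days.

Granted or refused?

Refused

Atomic conditions:
  demonstrated funds ≤ 68395 USD: 58445 ≤ 68395 is true
  intended stay ≤ 636 days: 409 ≤ 636 is true
  passport validity remaining ≥ 92 months: 93 ≥ 92 is true
  criminal record: yes → true
  return ticket booked: yes → true
  interview score > 5: 4 > 5 is false
  NOT invitation letter provided: yes → false
  has a sponsor letter: yes → true
  biometrics captured: no → false
  prior overstay on record: no → false
  home-ties score ≤ 8: 5 ≤ 8 is true
Combine:
[1.3] true AND true = true
[1] true AND true AND true = true
[2.1.1] exactly-one(true, false) = true
[2.1] NOT true = false
[2.2.2.1] true OR false = true
[2.2.2] NOT true = false
[2.2] false OR false = false
[2] false OR false = false
[3] false → true (antecedent false ⇒ implication holds) = true
[root] true AND false AND true = false
Overall: false → refused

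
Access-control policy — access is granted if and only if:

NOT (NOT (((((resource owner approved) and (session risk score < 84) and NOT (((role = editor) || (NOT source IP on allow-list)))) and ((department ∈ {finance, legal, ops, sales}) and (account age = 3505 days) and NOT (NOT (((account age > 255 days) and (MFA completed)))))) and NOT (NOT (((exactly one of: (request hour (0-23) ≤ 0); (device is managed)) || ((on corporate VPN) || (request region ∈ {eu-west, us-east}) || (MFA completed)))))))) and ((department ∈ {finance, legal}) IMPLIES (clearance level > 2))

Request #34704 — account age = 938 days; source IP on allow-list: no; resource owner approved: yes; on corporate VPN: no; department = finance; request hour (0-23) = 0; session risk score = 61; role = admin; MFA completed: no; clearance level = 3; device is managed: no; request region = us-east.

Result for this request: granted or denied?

Atomic conditions:
  resource owner approved: yes → true
  session risk score < 84: 61 < 84 is true
  role = editor: admin == editor is false
  NOT source IP on allow-list: no → true
  department ∈ {finance, legal, ops, sales}: finance is in the set → true
  account age = 3505 days: 938 == 3505 is false
  account age > 255 days: 938 > 255 is true
  MFA completed: no → false
  request hour (0-23) ≤ 0: 0 ≤ 0 is true
  device is managed: no → false
  on corporate VPN: no → false
  request region ∈ {eu-west, us-east}: us-east is in the set → true
  department ∈ {finance, legal}: finance is in the set → true
  clearance level > 2: 3 > 2 is true
Combine:
[1.1.1.1.1.3.1] false OR true = true
[1.1.1.1.1.3] NOT true = false
[1.1.1.1.1] true AND true AND false = false
[1.1.1.1.2.3.1.1] true AND false = false
[1.1.1.1.2.3.1] NOT false = true
[1.1.1.1.2.3] NOT true = false
[1.1.1.1.2] true AND false AND false = false
[1.1.1.1] false AND false = false
[1.1.1.2.1.1.1] exactly-one(true, false) = true
[1.1.1.2.1.1.2] false OR true OR false = true
[1.1.1.2.1.1] true OR true = true
[1.1.1.2.1] NOT true = false
[1.1.1.2] NOT false = true
[1.1.1] false AND true = false
[1.1] NOT false = true
[1] NOT true = false
[2] true → true = true
[root] false AND true = false
Overall: false → denied

Denied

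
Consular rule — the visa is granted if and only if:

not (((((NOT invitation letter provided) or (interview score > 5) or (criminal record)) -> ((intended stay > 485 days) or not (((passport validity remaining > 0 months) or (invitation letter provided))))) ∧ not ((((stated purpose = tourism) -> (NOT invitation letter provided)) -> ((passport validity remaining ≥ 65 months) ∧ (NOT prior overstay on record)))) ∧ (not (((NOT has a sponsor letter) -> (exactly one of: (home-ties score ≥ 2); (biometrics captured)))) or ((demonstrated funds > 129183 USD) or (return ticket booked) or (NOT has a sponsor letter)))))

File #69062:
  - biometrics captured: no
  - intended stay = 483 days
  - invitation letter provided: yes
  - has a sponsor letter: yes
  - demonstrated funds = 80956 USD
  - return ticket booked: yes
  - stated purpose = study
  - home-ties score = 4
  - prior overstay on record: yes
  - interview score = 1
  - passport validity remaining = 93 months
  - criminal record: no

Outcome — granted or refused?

Atomic conditions:
  NOT invitation letter provided: yes → false
  interview score > 5: 1 > 5 is false
  criminal record: no → false
  intended stay > 485 days: 483 > 485 is false
  passport validity remaining > 0 months: 93 > 0 is true
  invitation letter provided: yes → true
  stated purpose = tourism: study == tourism is false
  passport validity remaining ≥ 65 months: 93 ≥ 65 is true
  NOT prior overstay on record: yes → false
  NOT has a sponsor letter: yes → false
  home-ties score ≥ 2: 4 ≥ 2 is true
  biometrics captured: no → false
  demonstrated funds > 129183 USD: 80956 > 129183 is false
  return ticket booked: yes → true
Combine:
[1.1.1] false OR false OR false = false
[1.1.2.2.1] true OR true = true
[1.1.2.2] NOT true = false
[1.1.2] false OR false = false
[1.1] false → false (antecedent false ⇒ implication holds) = true
[1.2.1.1] false → false (antecedent false ⇒ implication holds) = true
[1.2.1.2] true AND false = false
[1.2.1] true → false = false
[1.2] NOT false = true
[1.3.1.1.2] exactly-one(true, false) = true
[1.3.1.1] false → true (antecedent false ⇒ implication holds) = true
[1.3.1] NOT true = false
[1.3.2] false OR true OR false = true
[1.3] false OR true = true
[1] true AND true AND true = true
[root] NOT true = false
Overall: false → refused

Refused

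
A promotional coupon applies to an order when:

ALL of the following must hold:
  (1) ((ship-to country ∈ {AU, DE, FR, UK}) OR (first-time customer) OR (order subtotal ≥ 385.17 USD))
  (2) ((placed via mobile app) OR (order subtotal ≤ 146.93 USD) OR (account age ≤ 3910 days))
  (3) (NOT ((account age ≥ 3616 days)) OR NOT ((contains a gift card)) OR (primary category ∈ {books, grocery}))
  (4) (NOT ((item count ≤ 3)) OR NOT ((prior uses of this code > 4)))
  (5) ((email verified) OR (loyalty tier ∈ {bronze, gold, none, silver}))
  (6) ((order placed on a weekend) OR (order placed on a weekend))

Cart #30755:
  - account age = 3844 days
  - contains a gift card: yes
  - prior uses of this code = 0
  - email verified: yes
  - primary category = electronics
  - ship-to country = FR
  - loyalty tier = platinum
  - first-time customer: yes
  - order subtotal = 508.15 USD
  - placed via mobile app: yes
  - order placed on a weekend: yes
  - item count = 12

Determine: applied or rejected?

Atomic conditions:
  ship-to country ∈ {AU, DE, FR, UK}: FR is in the set → true
  first-time customer: yes → true
  order subtotal ≥ 385.17 USD: 508.15 ≥ 385.17 is true
  placed via mobile app: yes → true
  order subtotal ≤ 146.93 USD: 508.15 ≤ 146.93 is false
  account age ≤ 3910 days: 3844 ≤ 3910 is true
  account age ≥ 3616 days: 3844 ≥ 3616 is true
  contains a gift card: yes → true
  primary category ∈ {books, grocery}: electronics is not in the set → false
  item count ≤ 3: 12 ≤ 3 is false
  prior uses of this code > 4: 0 > 4 is false
  email verified: yes → true
  loyalty tier ∈ {bronze, gold, none, silver}: platinum is not in the set → false
  order placed on a weekend: yes → true
Combine:
[1] true OR true OR true = true
[2] true OR false OR true = true
[3.1] NOT true = false
[3.2] NOT true = false
[3] false OR false OR false = false
[4.1] NOT false = true
[4.2] NOT false = true
[4] true OR true = true
[5] true OR false = true
[6] true OR true = true
[root] true AND true AND false AND true AND true AND true = false
Overall: false → rejected

Rejected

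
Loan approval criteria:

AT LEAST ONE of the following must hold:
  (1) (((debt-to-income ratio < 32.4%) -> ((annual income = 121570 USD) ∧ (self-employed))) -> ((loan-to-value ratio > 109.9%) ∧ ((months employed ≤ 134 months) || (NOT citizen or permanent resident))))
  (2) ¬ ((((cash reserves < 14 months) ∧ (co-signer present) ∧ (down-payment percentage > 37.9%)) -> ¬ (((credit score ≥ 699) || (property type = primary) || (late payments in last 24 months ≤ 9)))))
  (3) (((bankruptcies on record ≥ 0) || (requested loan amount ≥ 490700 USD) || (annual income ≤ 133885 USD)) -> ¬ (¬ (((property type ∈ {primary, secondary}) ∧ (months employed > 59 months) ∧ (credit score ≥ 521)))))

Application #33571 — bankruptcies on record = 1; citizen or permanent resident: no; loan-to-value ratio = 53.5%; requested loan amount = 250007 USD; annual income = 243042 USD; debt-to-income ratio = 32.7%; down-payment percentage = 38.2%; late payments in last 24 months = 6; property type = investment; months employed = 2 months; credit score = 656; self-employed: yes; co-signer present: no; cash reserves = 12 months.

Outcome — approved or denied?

Atomic conditions:
  debt-to-income ratio < 32.4%: 32.7 < 32.4 is false
  annual income = 121570 USD: 243042 == 121570 is false
  self-employed: yes → true
  loan-to-value ratio > 109.9%: 53.5 > 109.9 is false
  months employed ≤ 134 months: 2 ≤ 134 is true
  NOT citizen or permanent resident: no → true
  cash reserves < 14 months: 12 < 14 is true
  co-signer present: no → false
  down-payment percentage > 37.9%: 38.2 > 37.9 is true
  credit score ≥ 699: 656 ≥ 699 is false
  property type = primary: investment == primary is false
  late payments in last 24 months ≤ 9: 6 ≤ 9 is true
  bankruptcies on record ≥ 0: 1 ≥ 0 is true
  requested loan amount ≥ 490700 USD: 250007 ≥ 490700 is false
  annual income ≤ 133885 USD: 243042 ≤ 133885 is false
  property type ∈ {primary, secondary}: investment is not in the set → false
  months employed > 59 months: 2 > 59 is false
  credit score ≥ 521: 656 ≥ 521 is true
Combine:
[1.1.2] false AND true = false
[1.1] false → false (antecedent false ⇒ implication holds) = true
[1.2.2] true OR true = true
[1.2] false AND true = false
[1] true → false = false
[2.1.1] true AND false AND true = false
[2.1.2.1] false OR false OR true = true
[2.1.2] NOT true = false
[2.1] false → false (antecedent false ⇒ implication holds) = true
[2] NOT true = false
[3.1] true OR false OR false = true
[3.2.1.1] false AND false AND true = false
[3.2.1] NOT false = true
[3.2] NOT true = false
[3] true → false = false
[root] false OR false OR false = false
Overall: false → denied

Denied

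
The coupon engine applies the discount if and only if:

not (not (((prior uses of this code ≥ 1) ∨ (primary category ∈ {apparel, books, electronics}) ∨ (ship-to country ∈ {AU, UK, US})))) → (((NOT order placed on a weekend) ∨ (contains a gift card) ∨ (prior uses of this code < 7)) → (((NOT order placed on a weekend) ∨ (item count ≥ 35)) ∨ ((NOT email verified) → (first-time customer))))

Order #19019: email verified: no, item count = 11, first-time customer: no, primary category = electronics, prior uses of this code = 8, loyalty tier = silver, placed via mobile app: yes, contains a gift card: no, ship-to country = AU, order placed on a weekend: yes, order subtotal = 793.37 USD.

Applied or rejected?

Atomic conditions:
  prior uses of this code ≥ 1: 8 ≥ 1 is true
  primary category ∈ {apparel, books, electronics}: electronics is in the set → true
  ship-to country ∈ {AU, UK, US}: AU is in the set → true
  NOT order placed on a weekend: yes → false
  contains a gift card: no → false
  prior uses of this code < 7: 8 < 7 is false
  item count ≥ 35: 11 ≥ 35 is false
  NOT email verified: no → true
  first-time customer: no → false
Combine:
[1.1.1] true OR true OR true = true
[1.1] NOT true = false
[1] NOT false = true
[2.1] false OR false OR false = false
[2.2.1] false OR false = false
[2.2.2] true → false = false
[2.2] false OR false = false
[2] false → false (antecedent false ⇒ implication holds) = true
[root] true → true = true
Overall: true → applied

Applied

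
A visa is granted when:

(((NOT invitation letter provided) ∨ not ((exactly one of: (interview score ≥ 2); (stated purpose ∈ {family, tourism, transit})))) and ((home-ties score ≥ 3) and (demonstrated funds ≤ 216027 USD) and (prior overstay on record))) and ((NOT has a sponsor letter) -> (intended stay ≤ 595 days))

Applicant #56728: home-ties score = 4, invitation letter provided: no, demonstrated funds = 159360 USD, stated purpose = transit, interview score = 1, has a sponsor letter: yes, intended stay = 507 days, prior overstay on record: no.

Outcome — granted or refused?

Atomic conditions:
  NOT invitation letter provided: no → true
  interview score ≥ 2: 1 ≥ 2 is false
  stated purpose ∈ {family, tourism, transit}: transit is in the set → true
  home-ties score ≥ 3: 4 ≥ 3 is true
  demonstrated funds ≤ 216027 USD: 159360 ≤ 216027 is true
  prior overstay on record: no → false
  NOT has a sponsor letter: yes → false
  intended stay ≤ 595 days: 507 ≤ 595 is true
Combine:
[1.1.2.1] exactly-one(false, true) = true
[1.1.2] NOT true = false
[1.1] true OR false = true
[1.2] true AND true AND false = false
[1] true AND false = false
[2] false → true (antecedent false ⇒ implication holds) = true
[root] false AND true = false
Overall: false → refused

Refused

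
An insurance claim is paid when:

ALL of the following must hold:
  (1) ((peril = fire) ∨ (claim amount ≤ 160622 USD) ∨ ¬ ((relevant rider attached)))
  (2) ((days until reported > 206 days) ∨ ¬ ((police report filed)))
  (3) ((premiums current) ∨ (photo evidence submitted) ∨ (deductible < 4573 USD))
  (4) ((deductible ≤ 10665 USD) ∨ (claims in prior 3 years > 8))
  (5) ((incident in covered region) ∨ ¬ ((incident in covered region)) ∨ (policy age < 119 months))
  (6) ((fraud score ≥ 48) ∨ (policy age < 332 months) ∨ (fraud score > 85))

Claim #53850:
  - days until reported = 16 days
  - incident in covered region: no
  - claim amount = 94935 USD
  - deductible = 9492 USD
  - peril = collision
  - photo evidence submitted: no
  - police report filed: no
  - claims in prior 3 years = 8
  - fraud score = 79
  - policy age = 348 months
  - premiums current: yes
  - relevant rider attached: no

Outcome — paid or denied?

Paid

Atomic conditions:
  peril = fire: collision == fire is false
  claim amount ≤ 160622 USD: 94935 ≤ 160622 is true
  relevant rider attached: no → false
  days until reported > 206 days: 16 > 206 is false
  police report filed: no → false
  premiums current: yes → true
  photo evidence submitted: no → false
  deductible < 4573 USD: 9492 < 4573 is false
  deductible ≤ 10665 USD: 9492 ≤ 10665 is true
  claims in prior 3 years > 8: 8 > 8 is false
  incident in covered region: no → false
  policy age < 119 months: 348 < 119 is false
  fraud score ≥ 48: 79 ≥ 48 is true
  policy age < 332 months: 348 < 332 is false
  fraud score > 85: 79 > 85 is false
Combine:
[1.3] NOT false = true
[1] false OR true OR true = true
[2.2] NOT false = true
[2] false OR true = true
[3] true OR false OR false = true
[4] true OR false = true
[5.2] NOT false = true
[5] false OR true OR false = true
[6] true OR false OR false = true
[root] true AND true AND true AND true AND true AND true = true
Overall: true → paid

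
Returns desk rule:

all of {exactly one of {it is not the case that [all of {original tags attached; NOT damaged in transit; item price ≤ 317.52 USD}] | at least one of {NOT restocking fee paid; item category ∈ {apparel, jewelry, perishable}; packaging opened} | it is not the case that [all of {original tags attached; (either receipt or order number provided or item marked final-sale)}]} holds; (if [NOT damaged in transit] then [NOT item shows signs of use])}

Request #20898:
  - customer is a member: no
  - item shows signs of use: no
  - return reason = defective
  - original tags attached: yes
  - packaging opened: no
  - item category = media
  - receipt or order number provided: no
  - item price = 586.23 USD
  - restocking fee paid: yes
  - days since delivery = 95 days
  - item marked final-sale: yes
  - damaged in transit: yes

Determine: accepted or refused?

Atomic conditions:
  original tags attached: yes → true
  NOT damaged in transit: yes → false
  item price ≤ 317.52 USD: 586.23 ≤ 317.52 is false
  NOT restocking fee paid: yes → false
  item category ∈ {apparel, jewelry, perishable}: media is not in the set → false
  packaging opened: no → false
  receipt or order number provided: no → false
  item marked final-sale: yes → true
  NOT item shows signs of use: no → true
Combine:
[1.1.1] true AND false AND false = false
[1.1] NOT false = true
[1.2] false OR false OR false = false
[1.3.1.2] false OR true = true
[1.3.1] true AND true = true
[1.3] NOT true = false
[1] exactly-one(true, false, false) = true
[2] false → true (antecedent false ⇒ implication holds) = true
[root] true AND true = true
Overall: true → accepted

Accepted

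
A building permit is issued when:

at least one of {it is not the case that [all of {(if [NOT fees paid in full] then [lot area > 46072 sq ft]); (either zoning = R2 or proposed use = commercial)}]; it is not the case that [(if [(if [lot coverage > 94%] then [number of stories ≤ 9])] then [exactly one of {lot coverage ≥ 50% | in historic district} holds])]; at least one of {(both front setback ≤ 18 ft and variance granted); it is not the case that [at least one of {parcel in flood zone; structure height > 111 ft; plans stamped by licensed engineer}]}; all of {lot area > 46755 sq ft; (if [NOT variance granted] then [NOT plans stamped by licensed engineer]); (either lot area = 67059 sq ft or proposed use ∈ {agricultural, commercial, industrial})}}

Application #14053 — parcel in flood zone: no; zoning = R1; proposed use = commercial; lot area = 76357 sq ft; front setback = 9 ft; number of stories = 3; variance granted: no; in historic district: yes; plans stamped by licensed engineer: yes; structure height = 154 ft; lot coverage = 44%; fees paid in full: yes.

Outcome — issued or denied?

Atomic conditions:
  NOT fees paid in full: yes → false
  lot area > 46072 sq ft: 76357 > 46072 is true
  zoning = R2: R1 == R2 is false
  proposed use = commercial: commercial == commercial is true
  lot coverage > 94%: 44 > 94 is false
  number of stories ≤ 9: 3 ≤ 9 is true
  lot coverage ≥ 50%: 44 ≥ 50 is false
  in historic district: yes → true
  front setback ≤ 18 ft: 9 ≤ 18 is true
  variance granted: no → false
  parcel in flood zone: no → false
  structure height > 111 ft: 154 > 111 is true
  plans stamped by licensed engineer: yes → true
  lot area > 46755 sq ft: 76357 > 46755 is true
  NOT variance granted: no → true
  NOT plans stamped by licensed engineer: yes → false
  lot area = 67059 sq ft: 76357 == 67059 is false
  proposed use ∈ {agricultural, commercial, industrial}: commercial is in the set → true
Combine:
[1.1.1] false → true (antecedent false ⇒ implication holds) = true
[1.1.2] false OR true = true
[1.1] true AND true = true
[1] NOT true = false
[2.1.1] false → true (antecedent false ⇒ implication holds) = true
[2.1.2] exactly-one(false, true) = true
[2.1] true → true = true
[2] NOT true = false
[3.1] true AND false = false
[3.2.1] false OR true OR true = true
[3.2] NOT true = false
[3] false OR false = false
[4.2] true → false = false
[4.3] false OR true = true
[4] true AND false AND true = false
[root] false OR false OR false OR false = false
Overall: false → denied

Denied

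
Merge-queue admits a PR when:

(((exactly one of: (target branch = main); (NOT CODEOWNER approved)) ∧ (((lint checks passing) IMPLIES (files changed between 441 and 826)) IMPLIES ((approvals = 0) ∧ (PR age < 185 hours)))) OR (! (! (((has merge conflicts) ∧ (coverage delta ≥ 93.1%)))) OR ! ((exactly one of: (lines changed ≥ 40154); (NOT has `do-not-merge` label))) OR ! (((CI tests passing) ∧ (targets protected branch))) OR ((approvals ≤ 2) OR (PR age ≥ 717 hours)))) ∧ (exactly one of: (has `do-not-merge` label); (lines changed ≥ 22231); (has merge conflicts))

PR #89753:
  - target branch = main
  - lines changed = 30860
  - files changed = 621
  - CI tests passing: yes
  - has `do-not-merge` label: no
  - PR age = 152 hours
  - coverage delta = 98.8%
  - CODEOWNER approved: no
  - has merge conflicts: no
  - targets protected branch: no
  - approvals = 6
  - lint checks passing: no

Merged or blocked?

Merged

Atomic conditions:
  target branch = main: main == main is true
  NOT CODEOWNER approved: no → true
  lint checks passing: no → false
  files changed between 441 and 826: 621 in [441, 826] is true
  approvals = 0: 6 == 0 is false
  PR age < 185 hours: 152 < 185 is true
  has merge conflicts: no → false
  coverage delta ≥ 93.1%: 98.8 ≥ 93.1 is true
  lines changed ≥ 40154: 30860 ≥ 40154 is false
  NOT has `do-not-merge` label: no → true
  CI tests passing: yes → true
  targets protected branch: no → false
  approvals ≤ 2: 6 ≤ 2 is false
  PR age ≥ 717 hours: 152 ≥ 717 is false
  has `do-not-merge` label: no → false
  lines changed ≥ 22231: 30860 ≥ 22231 is true
Combine:
[1.1.1] exactly-one(true, true) = false
[1.1.2.1] false → true (antecedent false ⇒ implication holds) = true
[1.1.2.2] false AND true = false
[1.1.2] true → false = false
[1.1] false AND false = false
[1.2.1.1.1] false AND true = false
[1.2.1.1] NOT false = true
[1.2.1] NOT true = false
[1.2.2.1] exactly-one(false, true) = true
[1.2.2] NOT true = false
[1.2.3.1] true AND false = false
[1.2.3] NOT false = true
[1.2.4] false OR false = false
[1.2] false OR false OR true OR false = true
[1] false OR true = true
[2] exactly-one(false, true, false) = true
[root] true AND true = true
Overall: true → merged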